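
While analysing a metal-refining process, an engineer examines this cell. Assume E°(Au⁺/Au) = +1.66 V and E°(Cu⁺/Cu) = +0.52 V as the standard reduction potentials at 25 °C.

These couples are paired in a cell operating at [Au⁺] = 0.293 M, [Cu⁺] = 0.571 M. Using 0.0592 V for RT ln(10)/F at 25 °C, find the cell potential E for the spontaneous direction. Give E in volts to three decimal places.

+1.123 V

Au⁺/Au is the cathode (higher E°), Cu⁺/Cu the anode: E°cell = +1.66 − (+0.52) = +1.14 V, n = 1.
Overall: Au⁺(aq) + Cu(s) → Au(s) + Cu⁺(aq)
Q = [Cu⁺] / ([Au⁺]); log Q = 0.290.
E = E° − (0.0592/n) log Q = +1.14 − (0.0592/1)(0.290) = +1.123 V.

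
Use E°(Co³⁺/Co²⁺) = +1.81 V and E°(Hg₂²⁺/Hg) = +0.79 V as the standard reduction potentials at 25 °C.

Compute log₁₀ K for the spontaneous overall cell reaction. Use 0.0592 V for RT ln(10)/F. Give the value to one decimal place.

Cathode: Co³⁺/Co²⁺; anode: Hg₂²⁺/Hg. E°cell = +1.02 V, n = 2.
log K = nE°cell / 0.0592 = (2)(+1.02) / 0.0592 = 34.5.

34.5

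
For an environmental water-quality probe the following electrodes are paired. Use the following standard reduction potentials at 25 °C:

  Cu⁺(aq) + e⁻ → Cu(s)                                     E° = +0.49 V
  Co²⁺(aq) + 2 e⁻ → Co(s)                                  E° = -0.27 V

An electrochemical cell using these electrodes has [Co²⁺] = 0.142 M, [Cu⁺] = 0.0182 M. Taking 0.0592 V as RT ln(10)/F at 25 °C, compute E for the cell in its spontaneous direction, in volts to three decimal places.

+0.682 V

Cu⁺/Cu is the cathode (higher E°), Co²⁺/Co the anode: E°cell = +0.49 − (-0.27) = +0.76 V, n = 2.
Overall: 2 Cu⁺(aq) + Co(s) → 2 Cu(s) + Co²⁺(aq)
Q = [Co²⁺] / ([Cu⁺]^2); log Q = 2.632.
E = E° − (0.0592/n) log Q = +0.76 − (0.0592/2)(2.632) = +0.682 V.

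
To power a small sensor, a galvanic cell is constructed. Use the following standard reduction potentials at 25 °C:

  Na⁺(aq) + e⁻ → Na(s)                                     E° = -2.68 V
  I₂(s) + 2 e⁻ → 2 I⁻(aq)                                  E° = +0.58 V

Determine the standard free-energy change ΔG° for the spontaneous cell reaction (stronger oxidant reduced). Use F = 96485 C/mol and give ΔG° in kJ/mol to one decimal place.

-629.1 kJ/mol

I₂/I⁻ (E° = +0.58 V) is the cathode; Na⁺/Na (E° = -2.68 V) is the anode, so E°cell = +3.26 V.
Balancing electrons gives n = 2 (lcm of 2 and 1).
ΔG° = −nFE° = −(2)(96485)(+3.26) = -629,082 J = -629.1 kJ/mol.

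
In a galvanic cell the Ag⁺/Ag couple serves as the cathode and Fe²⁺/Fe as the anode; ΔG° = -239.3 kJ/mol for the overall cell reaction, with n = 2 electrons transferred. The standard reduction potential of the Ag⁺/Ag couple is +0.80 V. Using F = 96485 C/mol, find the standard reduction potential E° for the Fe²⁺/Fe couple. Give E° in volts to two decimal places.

-0.44 V

E°cell = −ΔG°/(nF) = −(-239.3×10³)/((2)(96485)) = +1.240 V.
Since Ag⁺/Ag is the cathode and Fe²⁺/Fe the anode, E°cell = E°(Ag⁺/Ag) − E°(Fe²⁺/Fe).
So E°(Fe²⁺/Fe) = E°(Ag⁺/Ag) − E°cell = (+0.80) − (+1.240) = -0.44 V.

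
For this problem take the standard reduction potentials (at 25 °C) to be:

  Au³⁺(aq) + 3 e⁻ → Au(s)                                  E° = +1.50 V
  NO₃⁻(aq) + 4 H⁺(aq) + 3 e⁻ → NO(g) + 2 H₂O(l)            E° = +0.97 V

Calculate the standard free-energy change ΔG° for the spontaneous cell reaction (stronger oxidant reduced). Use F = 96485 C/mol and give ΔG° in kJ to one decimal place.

-153.4 kJ

Au³⁺/Au (E° = +1.50 V) is the cathode; NO₃⁻/NO (E° = +0.97 V) is the anode, so E°cell = +0.53 V.
Balancing electrons gives n = 3 (lcm of 3 and 3).
ΔG° = −nFE° = −(3)(96485)(+0.53) = -153,411 J = -153.4 kJ.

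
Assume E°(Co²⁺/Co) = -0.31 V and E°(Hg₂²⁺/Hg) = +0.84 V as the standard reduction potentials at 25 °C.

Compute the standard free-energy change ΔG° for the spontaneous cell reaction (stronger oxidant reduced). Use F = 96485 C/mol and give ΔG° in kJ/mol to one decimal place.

-221.9 kJ/mol

Hg₂²⁺/Hg (E° = +0.84 V) is the cathode; Co²⁺/Co (E° = -0.31 V) is the anode, so E°cell = +1.15 V.
Balancing electrons gives n = 2 (lcm of 2 and 2).
ΔG° = −nFE° = −(2)(96485)(+1.15) = -221,915 J = -221.9 kJ/mol.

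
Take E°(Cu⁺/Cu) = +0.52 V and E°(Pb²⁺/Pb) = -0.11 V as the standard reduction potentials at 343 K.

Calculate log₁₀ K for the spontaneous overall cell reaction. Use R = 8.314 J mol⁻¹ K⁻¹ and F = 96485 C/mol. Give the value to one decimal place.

18.5

Cathode: Cu⁺/Cu; anode: Pb²⁺/Pb. E°cell = (+0.52) − (-0.11) = +0.63 V, with n = 2.
ΔG° = −nFE° = −RT ln K, so ln K = nFE°/(RT) = (2)(96485)(+0.63) / ((8.314)(343)) = 42.631.
log₁₀ K = 42.631 / ln 10 = 18.5.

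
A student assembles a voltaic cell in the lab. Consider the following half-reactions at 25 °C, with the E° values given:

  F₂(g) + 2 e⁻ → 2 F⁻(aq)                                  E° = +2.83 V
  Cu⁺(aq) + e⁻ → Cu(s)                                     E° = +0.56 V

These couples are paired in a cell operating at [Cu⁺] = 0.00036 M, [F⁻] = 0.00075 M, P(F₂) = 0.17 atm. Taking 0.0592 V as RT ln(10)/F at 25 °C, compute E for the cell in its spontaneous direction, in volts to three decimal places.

F₂/F⁻ is the cathode (higher E°), Cu⁺/Cu the anode: E°cell = +2.83 − (+0.56) = +2.27 V, n = 2.
Overall: F₂(g) + 2 Cu(s) → 2 F⁻(aq) + 2 Cu⁺(aq)
Q = [F⁻]^2·[Cu⁺]^2 / (P(F₂)); log Q = -12.368.
E = E° − (0.0592/n) log Q = +2.27 − (0.0592/2)(-12.368) = +2.636 V.

+2.636 V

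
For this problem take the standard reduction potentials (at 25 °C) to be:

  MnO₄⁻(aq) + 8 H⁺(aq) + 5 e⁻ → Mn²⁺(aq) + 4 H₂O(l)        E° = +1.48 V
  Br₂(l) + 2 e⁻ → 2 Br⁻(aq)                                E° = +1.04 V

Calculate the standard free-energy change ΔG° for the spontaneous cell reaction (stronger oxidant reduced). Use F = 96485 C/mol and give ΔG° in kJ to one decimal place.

MnO₄⁻/Mn²⁺ (E° = +1.48 V) is the cathode; Br₂/Br⁻ (E° = +1.04 V) is the anode, so E°cell = +0.44 V.
Balancing electrons gives n = 10 (lcm of 5 and 2).
ΔG° = −nFE° = −(10)(96485)(+0.44) = -424,534 J = -424.5 kJ.

-424.5 kJ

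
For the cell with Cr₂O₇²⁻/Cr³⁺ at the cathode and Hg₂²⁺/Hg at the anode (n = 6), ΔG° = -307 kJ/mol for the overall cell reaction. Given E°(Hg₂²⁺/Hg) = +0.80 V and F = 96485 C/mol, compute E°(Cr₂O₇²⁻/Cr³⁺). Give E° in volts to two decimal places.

E°cell = −ΔG°/(nF) = −(-307×10³)/((6)(96485)) = +0.530 V.
Since Cr₂O₇²⁻/Cr³⁺ is the cathode and Hg₂²⁺/Hg the anode, E°cell = E°(Cr₂O₇²⁻/Cr³⁺) − E°(Hg₂²⁺/Hg).
So E°(Cr₂O₇²⁻/Cr³⁺) = E°cell + E°(Hg₂²⁺/Hg) = +0.530 + (+0.80) = +1.33 V.

+1.33 V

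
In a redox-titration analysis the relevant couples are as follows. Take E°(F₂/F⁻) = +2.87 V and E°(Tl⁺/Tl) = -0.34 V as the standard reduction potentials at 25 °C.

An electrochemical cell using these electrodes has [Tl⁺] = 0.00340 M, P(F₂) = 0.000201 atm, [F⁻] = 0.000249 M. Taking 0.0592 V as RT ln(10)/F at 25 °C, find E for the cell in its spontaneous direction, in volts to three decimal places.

+3.460 V

F₂/F⁻ is the cathode (higher E°), Tl⁺/Tl the anode: E°cell = +2.87 − (-0.34) = +3.21 V, n = 2.
Overall: F₂(g) + 2 Tl(s) → 2 F⁻(aq) + 2 Tl⁺(aq)
Q = [F⁻]^2·[Tl⁺]^2 / (P(F₂)); log Q = -8.448.
E = E° − (0.0592/n) log Q = +3.21 − (0.0592/2)(-8.448) = +3.460 V.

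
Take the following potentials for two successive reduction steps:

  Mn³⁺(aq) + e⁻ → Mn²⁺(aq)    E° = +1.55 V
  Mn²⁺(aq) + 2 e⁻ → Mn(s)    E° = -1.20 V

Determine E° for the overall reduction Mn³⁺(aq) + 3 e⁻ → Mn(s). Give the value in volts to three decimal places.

Adding the free-energy changes (−nFE°) of the two steps gives −n₃FE°₃ = −n₁FE°₁ − n₂FE°₂.
E°₃ = (1×+1.55 + 2×-1.20) / 3 = (-0.850) / 3 = -0.283 V.
Simply averaging or adding the two E° values would be wrong; the electron-weighted sum is required.

-0.283 V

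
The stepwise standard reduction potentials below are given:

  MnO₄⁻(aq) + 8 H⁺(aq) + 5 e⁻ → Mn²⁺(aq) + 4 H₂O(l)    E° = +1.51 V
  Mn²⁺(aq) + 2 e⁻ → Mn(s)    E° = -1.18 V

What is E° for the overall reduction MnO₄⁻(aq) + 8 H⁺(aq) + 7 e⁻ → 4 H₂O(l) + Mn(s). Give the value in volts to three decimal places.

Standard free energies of sequential steps add: ΔG°₃ = ΔG°₁ + ΔG°₂, so n₃E°₃ = n₁E°₁ + n₂E°₂.
E°₃ = (5×+1.51 + 2×-1.18) / 7 = (+5.190) / 7 = +0.741 V.

+0.741 V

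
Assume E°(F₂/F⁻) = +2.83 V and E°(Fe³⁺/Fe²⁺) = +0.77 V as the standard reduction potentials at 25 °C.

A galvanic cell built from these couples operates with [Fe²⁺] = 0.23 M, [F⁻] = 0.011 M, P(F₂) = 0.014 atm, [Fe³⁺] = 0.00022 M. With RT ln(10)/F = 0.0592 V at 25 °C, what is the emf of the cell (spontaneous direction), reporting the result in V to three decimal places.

F₂/F⁻ is the cathode (higher E°), Fe³⁺/Fe²⁺ the anode: E°cell = +2.83 − (+0.77) = +2.06 V, n = 2.
Overall: F₂(g) + 2 Fe²⁺(aq) → 2 F⁻(aq) + 2 Fe³⁺(aq)
Q = [F⁻]^2·[Fe³⁺]^2 / (P(F₂)·[Fe²⁺]^2); log Q = -8.102.
E = E° − (0.0592/n) log Q = +2.06 − (0.0592/2)(-8.102) = +2.300 V.

+2.300 V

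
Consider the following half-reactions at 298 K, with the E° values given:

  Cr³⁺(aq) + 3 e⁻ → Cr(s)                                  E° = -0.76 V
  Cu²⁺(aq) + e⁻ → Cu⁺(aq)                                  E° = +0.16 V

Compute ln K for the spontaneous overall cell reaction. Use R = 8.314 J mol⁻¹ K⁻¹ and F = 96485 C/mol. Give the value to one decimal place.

107.5

Cathode: Cu²⁺/Cu⁺; anode: Cr³⁺/Cr. E°cell = (+0.16) − (-0.76) = +0.92 V, with n = 3.
ΔG° = −nFE° = −RT ln K, so ln K = nFE°/(RT) = (3)(96485)(+0.92) / ((8.314)(298)) = 107.484.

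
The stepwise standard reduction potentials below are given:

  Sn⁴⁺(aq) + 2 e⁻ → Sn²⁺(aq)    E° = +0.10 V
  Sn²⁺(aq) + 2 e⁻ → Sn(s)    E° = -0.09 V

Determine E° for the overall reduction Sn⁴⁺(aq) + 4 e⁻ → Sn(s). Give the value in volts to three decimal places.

+0.005 V

Adding the free-energy changes (−nFE°) of the two steps gives −n₃FE°₃ = −n₁FE°₁ − n₂FE°₂.
E°₃ = (2×+0.10 + 2×-0.09) / 4 = (+0.020) / 4 = +0.005 V.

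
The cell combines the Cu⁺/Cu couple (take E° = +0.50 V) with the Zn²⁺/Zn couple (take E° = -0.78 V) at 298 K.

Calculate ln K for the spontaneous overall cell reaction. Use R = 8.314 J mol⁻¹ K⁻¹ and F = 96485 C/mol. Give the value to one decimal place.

Cathode: Cu⁺/Cu; anode: Zn²⁺/Zn. E°cell = (+0.50) − (-0.78) = +1.28 V, with n = 2.
ΔG° = −nFE° = −RT ln K, so ln K = nFE°/(RT) = (2)(96485)(+1.28) / ((8.314)(298)) = 99.695.

99.7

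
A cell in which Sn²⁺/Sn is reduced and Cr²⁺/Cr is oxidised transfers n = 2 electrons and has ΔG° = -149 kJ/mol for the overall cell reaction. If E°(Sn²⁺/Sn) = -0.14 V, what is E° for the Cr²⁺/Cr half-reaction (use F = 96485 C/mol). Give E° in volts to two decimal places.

-0.91 V

E°cell = −ΔG°/(nF) = −(-149×10³)/((2)(96485)) = +0.772 V.
Since Sn²⁺/Sn is the cathode and Cr²⁺/Cr the anode, E°cell = E°(Sn²⁺/Sn) − E°(Cr²⁺/Cr).
So E°(Cr²⁺/Cr) = E°(Sn²⁺/Sn) − E°cell = (-0.14) − (+0.772) = -0.91 V.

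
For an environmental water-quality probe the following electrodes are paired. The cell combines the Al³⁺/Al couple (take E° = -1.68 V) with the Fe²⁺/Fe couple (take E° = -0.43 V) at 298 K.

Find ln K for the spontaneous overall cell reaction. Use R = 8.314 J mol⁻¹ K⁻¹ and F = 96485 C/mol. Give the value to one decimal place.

Cathode: Fe²⁺/Fe; anode: Al³⁺/Al. E°cell = (-0.43) − (-1.68) = +1.25 V, with n = 6.
ΔG° = −nFE° = −RT ln K, so ln K = nFE°/(RT) = (6)(96485)(+1.25) / ((8.314)(298)) = 292.075.

292.1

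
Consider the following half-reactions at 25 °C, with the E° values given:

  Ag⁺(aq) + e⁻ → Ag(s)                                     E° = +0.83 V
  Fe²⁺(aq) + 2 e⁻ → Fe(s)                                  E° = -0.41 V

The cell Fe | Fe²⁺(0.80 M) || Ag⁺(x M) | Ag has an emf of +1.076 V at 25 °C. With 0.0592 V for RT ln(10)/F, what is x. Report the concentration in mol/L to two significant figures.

0.0015 M

Ag⁺/Ag is the cathode, Fe²⁺/Fe the anode: E°cell = +1.24 V, n = 2.
Overall reaction: 2 Ag⁺(aq) + Fe(s) → 2 Ag(s) + Fe²⁺(aq); Q = [Fe²⁺]^1/[Ag⁺]^2.
From E = E° − (0.0592/n) log Q: log Q = (E° − E)·n/0.0592 = (+1.24 − (+1.076))·2/0.0592 = 5.5405.
So 2·log[Ag⁺] = 1·log(0.8) − log Q = -0.0969 − (5.5405) = -5.6374; log[Ag⁺] = -5.6374 / 2 = -2.8187; [Ag⁺] = 10^(-2.8187) ≈ 0.0015 M.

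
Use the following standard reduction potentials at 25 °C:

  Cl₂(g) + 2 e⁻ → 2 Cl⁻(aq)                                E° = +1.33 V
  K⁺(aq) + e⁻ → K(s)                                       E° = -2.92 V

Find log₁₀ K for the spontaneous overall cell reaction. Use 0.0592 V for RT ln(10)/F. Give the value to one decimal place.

Cathode: Cl₂/Cl⁻; anode: K⁺/K. E°cell = +4.25 V, n = 2.
log K = nE°cell / 0.0592 = (2)(+4.25) / 0.0592 = 143.6.

143.6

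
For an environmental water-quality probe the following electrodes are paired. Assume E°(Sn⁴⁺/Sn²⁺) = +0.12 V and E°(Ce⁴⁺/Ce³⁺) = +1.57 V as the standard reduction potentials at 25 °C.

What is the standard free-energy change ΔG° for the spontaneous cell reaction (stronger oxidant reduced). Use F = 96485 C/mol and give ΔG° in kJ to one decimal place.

-279.8 kJ

Ce⁴⁺/Ce³⁺ (E° = +1.57 V) is the cathode; Sn⁴⁺/Sn²⁺ (E° = +0.12 V) is the anode, so E°cell = +1.45 V.
Balancing electrons gives n = 2 (lcm of 1 and 2).
ΔG° = −nFE° = −(2)(96485)(+1.45) = -279,806 J = -279.8 kJ.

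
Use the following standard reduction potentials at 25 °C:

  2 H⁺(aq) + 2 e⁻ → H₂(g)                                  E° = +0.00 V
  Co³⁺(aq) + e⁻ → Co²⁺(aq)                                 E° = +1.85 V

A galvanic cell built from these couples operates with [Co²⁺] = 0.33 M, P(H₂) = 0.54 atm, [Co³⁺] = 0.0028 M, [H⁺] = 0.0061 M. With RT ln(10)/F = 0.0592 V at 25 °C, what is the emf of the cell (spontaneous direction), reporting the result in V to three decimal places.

Co³⁺/Co²⁺ is the cathode (higher E°), H⁺/H₂ the anode: E°cell = +1.85 − (+0.00) = +1.85 V, n = 2.
Overall: 2 Co³⁺(aq) + H₂(g) → 2 Co²⁺(aq) + 2 H⁺(aq)
Q = [Co²⁺]^2·[H⁺]^2 / ([Co³⁺]^2·P(H₂)); log Q = -0.019.
E = E° − (0.0592/n) log Q = +1.85 − (0.0592/2)(-0.019) = +1.851 V.

+1.851 V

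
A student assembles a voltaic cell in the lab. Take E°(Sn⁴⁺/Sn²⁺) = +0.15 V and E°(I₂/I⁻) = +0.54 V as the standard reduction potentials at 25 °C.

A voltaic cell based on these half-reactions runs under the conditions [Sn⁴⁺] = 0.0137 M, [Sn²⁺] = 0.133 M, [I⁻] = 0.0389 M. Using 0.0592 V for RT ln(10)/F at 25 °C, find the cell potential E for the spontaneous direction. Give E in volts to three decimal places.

+0.503 V

I₂/I⁻ is the cathode (higher E°), Sn⁴⁺/Sn²⁺ the anode: E°cell = +0.54 − (+0.15) = +0.39 V, n = 2.
Overall: I₂(s) + Sn²⁺(aq) → 2 I⁻(aq) + Sn⁴⁺(aq)
Q = [I⁻]^2·[Sn⁴⁺] / ([Sn²⁺]); log Q = -3.807.
E = E° − (0.0592/n) log Q = +0.39 − (0.0592/2)(-3.807) = +0.503 V.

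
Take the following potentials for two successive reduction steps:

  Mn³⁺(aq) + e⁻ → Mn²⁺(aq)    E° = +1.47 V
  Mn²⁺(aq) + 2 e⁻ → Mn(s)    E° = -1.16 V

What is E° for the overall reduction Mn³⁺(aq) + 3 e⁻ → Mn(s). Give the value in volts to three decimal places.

Adding the free-energy changes (−nFE°) of the two steps gives −n₃FE°₃ = −n₁FE°₁ − n₂FE°₂.
E°₃ = (1×+1.47 + 2×-1.16) / 3 = (-0.850) / 3 = -0.283 V.

-0.283 V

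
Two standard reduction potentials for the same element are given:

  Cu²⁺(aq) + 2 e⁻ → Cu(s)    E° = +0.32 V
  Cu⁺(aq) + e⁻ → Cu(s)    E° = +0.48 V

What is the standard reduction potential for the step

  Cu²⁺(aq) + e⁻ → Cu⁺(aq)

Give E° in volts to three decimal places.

Sequential free energies add, so n₃E°₃ = n₁E°₁ + n₂E°₂.
With n₃ = 2, and the known step contributing 1×(+0.48) V, the unknown satisfies 1·E° = 2×(+0.32) − 1×(+0.48) = +0.160.
E° = +0.160 / 1 = +0.160 V.

+0.160 V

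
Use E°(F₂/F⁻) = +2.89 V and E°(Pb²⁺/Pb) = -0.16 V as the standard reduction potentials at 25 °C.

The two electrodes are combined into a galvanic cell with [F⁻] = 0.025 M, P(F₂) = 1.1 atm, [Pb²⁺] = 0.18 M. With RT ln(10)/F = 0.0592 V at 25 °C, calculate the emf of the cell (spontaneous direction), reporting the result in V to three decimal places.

F₂/F⁻ is the cathode (higher E°), Pb²⁺/Pb the anode: E°cell = +2.89 − (-0.16) = +3.05 V, n = 2.
Overall: F₂(g) + Pb(s) → 2 F⁻(aq) + Pb²⁺(aq)
Q = [F⁻]^2·[Pb²⁺] / (P(F₂)); log Q = -3.990.
E = E° − (0.0592/n) log Q = +3.05 − (0.0592/2)(-3.990) = +3.168 V.

+3.168 V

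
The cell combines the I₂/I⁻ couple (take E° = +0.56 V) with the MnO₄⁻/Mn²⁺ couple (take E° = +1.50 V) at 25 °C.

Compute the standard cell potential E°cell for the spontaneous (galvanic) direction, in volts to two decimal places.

The MnO₄⁻/Mn²⁺ couple has the higher reduction potential, so it is the cathode; I₂/I⁻ is oxidised at the anode.
E°cell = E°(cathode) − E°(anode) = (+1.50) − (+0.56) = +0.94 V.
Since E°cell > 0, the reaction is spontaneous under standard conditions.

+0.94 V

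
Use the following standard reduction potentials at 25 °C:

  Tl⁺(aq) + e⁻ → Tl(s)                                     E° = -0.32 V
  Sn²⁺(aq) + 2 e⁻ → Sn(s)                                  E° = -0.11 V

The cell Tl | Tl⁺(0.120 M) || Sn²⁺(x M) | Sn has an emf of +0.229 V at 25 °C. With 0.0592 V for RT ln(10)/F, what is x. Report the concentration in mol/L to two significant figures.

Sn²⁺/Sn is the cathode, Tl⁺/Tl the anode: E°cell = +0.21 V, n = 2.
Overall reaction: Sn²⁺(aq) + 2 Tl(s) → Sn(s) + 2 Tl⁺(aq); Q = [Tl⁺]^2/[Sn²⁺]^1.
From E = E° − (0.0592/n) log Q: log Q = (E° − E)·n/0.0592 = (+0.21 − (+0.229))·2/0.0592 = -0.6419.
So 1·log[Sn²⁺] = 2·log(0.12) − log Q = -1.8416 − (-0.6419) = -1.1997; [Sn²⁺] = 10^(-1.1997) ≈ 0.063 M.

0.063 M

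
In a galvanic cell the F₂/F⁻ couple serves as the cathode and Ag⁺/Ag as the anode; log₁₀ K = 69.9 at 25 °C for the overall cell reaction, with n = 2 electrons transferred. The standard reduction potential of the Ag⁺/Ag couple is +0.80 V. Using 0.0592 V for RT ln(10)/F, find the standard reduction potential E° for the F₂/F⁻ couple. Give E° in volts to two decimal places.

E°cell = (0.0592/n)·log K = (0.0592/2)(69.9) = +2.069 V.
Since F₂/F⁻ is the cathode and Ag⁺/Ag the anode, E°cell = E°(F₂/F⁻) − E°(Ag⁺/Ag).
So E°(F₂/F⁻) = E°cell + E°(Ag⁺/Ag) = +2.069 + (+0.80) = +2.87 V.

+2.87 V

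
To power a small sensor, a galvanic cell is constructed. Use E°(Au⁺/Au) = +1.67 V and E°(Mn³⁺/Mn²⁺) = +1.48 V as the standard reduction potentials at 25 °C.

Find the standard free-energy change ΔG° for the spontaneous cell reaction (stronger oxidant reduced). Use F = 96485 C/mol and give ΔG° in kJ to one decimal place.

Au⁺/Au (E° = +1.67 V) is the cathode; Mn³⁺/Mn²⁺ (E° = +1.48 V) is the anode, so E°cell = +0.19 V.
Balancing electrons gives n = 1 (lcm of 1 and 1).
ΔG° = −nFE° = −(1)(96485)(+0.19) = -18,332 J = -18.3 kJ.

-18.3 kJ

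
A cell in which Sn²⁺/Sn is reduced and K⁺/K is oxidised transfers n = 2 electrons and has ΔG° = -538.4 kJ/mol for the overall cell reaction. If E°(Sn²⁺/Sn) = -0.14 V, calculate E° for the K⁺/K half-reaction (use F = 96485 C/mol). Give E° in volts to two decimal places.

E°cell = −ΔG°/(nF) = −(-538.4×10³)/((2)(96485)) = +2.790 V.
Since Sn²⁺/Sn is the cathode and K⁺/K the anode, E°cell = E°(Sn²⁺/Sn) − E°(K⁺/K).
So E°(K⁺/K) = E°(Sn²⁺/Sn) − E°cell = (-0.14) − (+2.790) = -2.93 V.

-2.93 V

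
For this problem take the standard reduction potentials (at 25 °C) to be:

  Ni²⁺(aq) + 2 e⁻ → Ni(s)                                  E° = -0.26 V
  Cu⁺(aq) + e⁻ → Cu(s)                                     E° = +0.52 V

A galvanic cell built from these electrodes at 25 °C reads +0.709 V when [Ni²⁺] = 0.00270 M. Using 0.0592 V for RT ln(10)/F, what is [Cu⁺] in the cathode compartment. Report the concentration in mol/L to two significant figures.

0.0033 M

Cu⁺/Cu is the cathode, Ni²⁺/Ni the anode: E°cell = +0.78 V, n = 2.
Overall reaction: 2 Cu⁺(aq) + Ni(s) → 2 Cu(s) + Ni²⁺(aq); Q = [Ni²⁺]^1/[Cu⁺]^2.
From E = E° − (0.0592/n) log Q: log Q = (E° − E)·n/0.0592 = (+0.78 − (+0.709))·2/0.0592 = 2.3986.
So 2·log[Cu⁺] = 1·log(0.0027) − log Q = -2.5686 − (2.3986) = -4.9672; log[Cu⁺] = -4.9672 / 2 = -2.4836; [Cu⁺] = 10^(-2.4836) ≈ 0.0033 M.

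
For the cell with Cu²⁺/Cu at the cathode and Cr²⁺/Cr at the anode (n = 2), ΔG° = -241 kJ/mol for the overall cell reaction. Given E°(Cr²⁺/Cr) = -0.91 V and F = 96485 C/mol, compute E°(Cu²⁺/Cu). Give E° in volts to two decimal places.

E°cell = −ΔG°/(nF) = −(-241×10³)/((2)(96485)) = +1.249 V.
Since Cu²⁺/Cu is the cathode and Cr²⁺/Cr the anode, E°cell = E°(Cu²⁺/Cu) − E°(Cr²⁺/Cr).
So E°(Cu²⁺/Cu) = E°cell + E°(Cr²⁺/Cr) = +1.249 + (-0.91) = +0.34 V.

+0.34 V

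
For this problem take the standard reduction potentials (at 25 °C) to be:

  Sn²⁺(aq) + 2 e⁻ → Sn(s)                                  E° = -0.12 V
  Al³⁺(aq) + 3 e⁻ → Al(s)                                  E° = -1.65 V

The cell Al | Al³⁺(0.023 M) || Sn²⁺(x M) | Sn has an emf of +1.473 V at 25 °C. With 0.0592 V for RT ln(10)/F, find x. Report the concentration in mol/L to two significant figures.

Sn²⁺/Sn is the cathode, Al³⁺/Al the anode: E°cell = +1.53 V, n = 6.
Overall reaction: 3 Sn²⁺(aq) + 2 Al(s) → 3 Sn(s) + 2 Al³⁺(aq); Q = [Al³⁺]^2/[Sn²⁺]^3.
From E = E° − (0.0592/n) log Q: log Q = (E° − E)·n/0.0592 = (+1.53 − (+1.473))·6/0.0592 = 5.7770.
So 3·log[Sn²⁺] = 2·log(0.023) − log Q = -3.2765 − (5.7770) = -9.0535; log[Sn²⁺] = -9.0535 / 3 = -3.0178; [Sn²⁺] = 10^(-3.0178) ≈ 0.00096 M.

0.00096 M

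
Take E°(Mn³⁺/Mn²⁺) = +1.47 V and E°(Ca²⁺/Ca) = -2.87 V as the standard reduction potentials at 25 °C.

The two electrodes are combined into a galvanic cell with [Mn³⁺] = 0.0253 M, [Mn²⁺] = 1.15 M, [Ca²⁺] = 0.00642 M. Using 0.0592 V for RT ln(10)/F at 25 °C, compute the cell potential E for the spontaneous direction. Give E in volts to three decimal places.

+4.307 V

Mn³⁺/Mn²⁺ is the cathode (higher E°), Ca²⁺/Ca the anode: E°cell = +1.47 − (-2.87) = +4.34 V, n = 2.
Overall: 2 Mn³⁺(aq) + Ca(s) → 2 Mn²⁺(aq) + Ca²⁺(aq)
Q = [Mn²⁺]^2·[Ca²⁺] / ([Mn³⁺]^2); log Q = 1.123.
E = E° − (0.0592/n) log Q = +4.34 − (0.0592/2)(1.123) = +4.307 V.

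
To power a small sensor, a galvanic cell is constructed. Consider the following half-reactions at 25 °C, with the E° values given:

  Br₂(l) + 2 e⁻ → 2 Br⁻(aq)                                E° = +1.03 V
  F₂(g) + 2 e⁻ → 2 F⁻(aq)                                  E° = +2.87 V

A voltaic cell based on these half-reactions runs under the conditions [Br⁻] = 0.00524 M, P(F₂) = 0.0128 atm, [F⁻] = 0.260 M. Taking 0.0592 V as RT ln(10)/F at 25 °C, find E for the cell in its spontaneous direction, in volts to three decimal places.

F₂/F⁻ is the cathode (higher E°), Br₂/Br⁻ the anode: E°cell = +2.87 − (+1.03) = +1.84 V, n = 2.
Overall: F₂(g) + 2 Br⁻(aq) → 2 F⁻(aq) + Br₂(l)
Q = [F⁻]^2 / (P(F₂)·[Br⁻]^2); log Q = 5.284.
E = E° − (0.0592/n) log Q = +1.84 − (0.0592/2)(5.284) = +1.684 V.

+1.684 V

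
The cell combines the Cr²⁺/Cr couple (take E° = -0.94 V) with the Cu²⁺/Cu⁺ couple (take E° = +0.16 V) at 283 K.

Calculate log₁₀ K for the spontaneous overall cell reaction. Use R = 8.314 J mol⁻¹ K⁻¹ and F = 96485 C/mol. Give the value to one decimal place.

Cathode: Cu²⁺/Cu⁺; anode: Cr²⁺/Cr. E°cell = (+0.16) − (-0.94) = +1.10 V, with n = 2.
ΔG° = −nFE° = −RT ln K, so ln K = nFE°/(RT) = (2)(96485)(+1.10) / ((8.314)(283)) = 90.217.
log₁₀ K = 90.217 / ln 10 = 39.2.

39.2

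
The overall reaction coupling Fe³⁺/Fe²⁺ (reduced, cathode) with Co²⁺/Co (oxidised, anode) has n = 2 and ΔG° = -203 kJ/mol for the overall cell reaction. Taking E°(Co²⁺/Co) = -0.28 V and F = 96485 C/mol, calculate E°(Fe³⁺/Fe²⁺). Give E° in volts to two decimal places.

E°cell = −ΔG°/(nF) = −(-203×10³)/((2)(96485)) = +1.052 V.
Since Fe³⁺/Fe²⁺ is the cathode and Co²⁺/Co the anode, E°cell = E°(Fe³⁺/Fe²⁺) − E°(Co²⁺/Co).
So E°(Fe³⁺/Fe²⁺) = E°cell + E°(Co²⁺/Co) = +1.052 + (-0.28) = +0.77 V.

+0.77 V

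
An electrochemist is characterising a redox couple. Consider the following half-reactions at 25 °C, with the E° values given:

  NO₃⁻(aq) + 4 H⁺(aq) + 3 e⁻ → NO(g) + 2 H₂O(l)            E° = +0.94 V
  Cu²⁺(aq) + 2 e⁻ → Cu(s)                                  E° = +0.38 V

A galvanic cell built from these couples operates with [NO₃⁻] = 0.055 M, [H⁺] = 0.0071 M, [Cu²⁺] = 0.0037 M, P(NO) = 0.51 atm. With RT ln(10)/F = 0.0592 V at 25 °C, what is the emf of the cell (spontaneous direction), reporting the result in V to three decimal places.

+0.443 V

NO₃⁻/NO is the cathode (higher E°), Cu²⁺/Cu the anode: E°cell = +0.94 − (+0.38) = +0.56 V, n = 6.
Overall: 2 NO₃⁻(aq) + 8 H⁺(aq) + 3 Cu(s) → 2 NO(g) + 4 H₂O(l) + 3 Cu²⁺(aq)
Q = P(NO)^2·[Cu²⁺]^3 / ([NO₃⁻]^2·[H⁺]^8); log Q = 11.829.
E = E° − (0.0592/n) log Q = +0.56 − (0.0592/6)(11.829) = +0.443 V.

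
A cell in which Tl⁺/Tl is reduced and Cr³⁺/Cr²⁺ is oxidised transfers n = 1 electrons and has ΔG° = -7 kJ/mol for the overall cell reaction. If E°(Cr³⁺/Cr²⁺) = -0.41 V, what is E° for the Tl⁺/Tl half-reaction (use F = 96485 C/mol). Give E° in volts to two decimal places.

-0.34 V

E°cell = −ΔG°/(nF) = −(-7×10³)/((1)(96485)) = +0.073 V.
Since Tl⁺/Tl is the cathode and Cr³⁺/Cr²⁺ the anode, E°cell = E°(Tl⁺/Tl) − E°(Cr³⁺/Cr²⁺).
So E°(Tl⁺/Tl) = E°cell + E°(Cr³⁺/Cr²⁺) = +0.073 + (-0.41) = -0.34 V.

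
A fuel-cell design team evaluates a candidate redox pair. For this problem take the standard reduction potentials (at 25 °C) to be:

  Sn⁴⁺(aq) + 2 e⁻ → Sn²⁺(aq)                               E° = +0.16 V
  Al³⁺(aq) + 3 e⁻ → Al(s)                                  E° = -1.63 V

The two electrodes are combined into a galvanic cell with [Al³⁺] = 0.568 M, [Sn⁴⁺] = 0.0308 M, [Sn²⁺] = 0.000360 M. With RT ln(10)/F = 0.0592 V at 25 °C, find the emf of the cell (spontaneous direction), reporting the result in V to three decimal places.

Sn⁴⁺/Sn²⁺ is the cathode (higher E°), Al³⁺/Al the anode: E°cell = +0.16 − (-1.63) = +1.79 V, n = 6.
Overall: 3 Sn⁴⁺(aq) + 2 Al(s) → 3 Sn²⁺(aq) + 2 Al³⁺(aq)
Q = [Sn²⁺]^3·[Al³⁺]^2 / ([Sn⁴⁺]^3); log Q = -6.288.
E = E° − (0.0592/n) log Q = +1.79 − (0.0592/6)(-6.288) = +1.852 V.

+1.852 V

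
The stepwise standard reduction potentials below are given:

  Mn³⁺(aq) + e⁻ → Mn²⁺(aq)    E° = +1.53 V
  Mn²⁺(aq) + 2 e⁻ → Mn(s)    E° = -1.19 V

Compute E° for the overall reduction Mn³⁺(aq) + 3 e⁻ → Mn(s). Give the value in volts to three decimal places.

Adding the free-energy changes (−nFE°) of the two steps gives −n₃FE°₃ = −n₁FE°₁ − n₂FE°₂.
E°₃ = (1×+1.53 + 2×-1.19) / 3 = (-0.850) / 3 = -0.283 V.

-0.283 V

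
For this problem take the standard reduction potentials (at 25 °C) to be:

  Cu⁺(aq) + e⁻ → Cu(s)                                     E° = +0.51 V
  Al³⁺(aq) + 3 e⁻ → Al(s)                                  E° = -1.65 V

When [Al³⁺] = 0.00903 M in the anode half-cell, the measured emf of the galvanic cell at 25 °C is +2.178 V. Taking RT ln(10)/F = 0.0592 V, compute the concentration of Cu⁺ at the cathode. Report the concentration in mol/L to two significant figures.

0.42 M

Cu⁺/Cu is the cathode, Al³⁺/Al the anode: E°cell = +2.16 V, n = 3.
Overall reaction: 3 Cu⁺(aq) + Al(s) → 3 Cu(s) + Al³⁺(aq); Q = [Al³⁺]^1/[Cu⁺]^3.
From E = E° − (0.0592/n) log Q: log Q = (E° − E)·n/0.0592 = (+2.16 − (+2.178))·3/0.0592 = -0.9122.
So 3·log[Cu⁺] = 1·log(0.00903) − log Q = -2.0443 − (-0.9122) = -1.1321; log[Cu⁺] = -1.1321 / 3 = -0.3774; [Cu⁺] = 10^(-0.3774) ≈ 0.42 M.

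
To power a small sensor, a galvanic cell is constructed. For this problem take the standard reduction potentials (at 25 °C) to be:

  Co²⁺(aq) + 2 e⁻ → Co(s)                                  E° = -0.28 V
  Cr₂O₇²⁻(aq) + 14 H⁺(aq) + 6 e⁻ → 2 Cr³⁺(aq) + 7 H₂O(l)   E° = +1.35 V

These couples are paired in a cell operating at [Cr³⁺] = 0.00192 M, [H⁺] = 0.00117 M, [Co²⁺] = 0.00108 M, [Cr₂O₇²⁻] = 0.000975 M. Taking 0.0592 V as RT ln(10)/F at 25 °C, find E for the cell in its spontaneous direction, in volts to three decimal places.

+1.337 V

Cr₂O₇²⁻/Cr³⁺ is the cathode (higher E°), Co²⁺/Co the anode: E°cell = +1.35 − (-0.28) = +1.63 V, n = 6.
Overall: Cr₂O₇²⁻(aq) + 14 H⁺(aq) + 3 Co(s) → 2 Cr³⁺(aq) + 7 H₂O(l) + 3 Co²⁺(aq)
Q = [Cr³⁺]^2·[Co²⁺]^3 / ([Cr₂O₇²⁻]·[H⁺]^14); log Q = 29.723.
E = E° − (0.0592/n) log Q = +1.63 − (0.0592/6)(29.723) = +1.337 V.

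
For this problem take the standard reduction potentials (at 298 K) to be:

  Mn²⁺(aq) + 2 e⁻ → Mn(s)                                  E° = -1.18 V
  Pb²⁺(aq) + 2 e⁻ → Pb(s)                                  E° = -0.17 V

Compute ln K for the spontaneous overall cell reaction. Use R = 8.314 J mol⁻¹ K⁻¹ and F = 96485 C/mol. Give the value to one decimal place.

Cathode: Pb²⁺/Pb; anode: Mn²⁺/Mn. E°cell = (-0.17) − (-1.18) = +1.01 V, with n = 2.
ΔG° = −nFE° = −RT ln K, so ln K = nFE°/(RT) = (2)(96485)(+1.01) / ((8.314)(298)) = 78.666.

78.7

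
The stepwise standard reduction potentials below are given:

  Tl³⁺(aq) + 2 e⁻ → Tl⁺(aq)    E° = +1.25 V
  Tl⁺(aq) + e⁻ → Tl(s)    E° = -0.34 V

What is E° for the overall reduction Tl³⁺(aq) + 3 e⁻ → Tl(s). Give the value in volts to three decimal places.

Since ΔG° = −nFE° is additive over sequential reductions, n₃E°₃ = n₁E°₁ + n₂E°₂.
E°₃ = (2×+1.25 + 1×-0.34) / 3 = (+2.160) / 3 = +0.720 V.

+0.720 V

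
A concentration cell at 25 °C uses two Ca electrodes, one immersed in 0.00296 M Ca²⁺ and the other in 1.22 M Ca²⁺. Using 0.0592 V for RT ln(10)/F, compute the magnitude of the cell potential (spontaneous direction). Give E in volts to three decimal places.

For a concentration cell E°cell = 0. The 1.22 M side is the cathode (reduction is favoured where [Ca²⁺] is higher).
With n = 2, E = −(0.0592/2) log([Ca²⁺]ₐₙ/[Ca²⁺]꜀ₐₜ) = −(0.0592/2) log(0.00296/1.22) = −(0.0592/2)(-2.615) = +0.077 V.

+0.077 V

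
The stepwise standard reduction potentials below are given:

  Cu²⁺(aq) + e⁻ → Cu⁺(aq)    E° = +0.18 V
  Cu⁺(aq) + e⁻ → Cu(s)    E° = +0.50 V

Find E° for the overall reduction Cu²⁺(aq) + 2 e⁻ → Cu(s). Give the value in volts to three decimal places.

+0.340 V

Adding the free-energy changes (−nFE°) of the two steps gives −n₃FE°₃ = −n₁FE°₁ − n₂FE°₂.
E°₃ = (1×+0.18 + 1×+0.50) / 2 = (+0.680) / 2 = +0.340 V.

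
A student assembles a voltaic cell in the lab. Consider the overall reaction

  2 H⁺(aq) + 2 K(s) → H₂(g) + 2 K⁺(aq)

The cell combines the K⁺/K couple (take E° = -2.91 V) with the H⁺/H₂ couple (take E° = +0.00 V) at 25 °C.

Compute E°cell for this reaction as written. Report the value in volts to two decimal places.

+2.91 V

The H⁺/H₂ couple has the higher reduction potential, so it is the cathode; K⁺/K is oxidised at the anode.
E°cell = E°(cathode) − E°(anode) = (+0.00) − (-2.91) = +2.91 V.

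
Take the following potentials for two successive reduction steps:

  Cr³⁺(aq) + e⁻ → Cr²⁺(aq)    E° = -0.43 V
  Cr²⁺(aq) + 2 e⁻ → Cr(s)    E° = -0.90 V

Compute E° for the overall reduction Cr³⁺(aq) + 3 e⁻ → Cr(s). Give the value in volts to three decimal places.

-0.743 V

Since ΔG° = −nFE° is additive over sequential reductions, n₃E°₃ = n₁E°₁ + n₂E°₂.
E°₃ = (1×-0.43 + 2×-0.90) / 3 = (-2.230) / 3 = -0.743 V.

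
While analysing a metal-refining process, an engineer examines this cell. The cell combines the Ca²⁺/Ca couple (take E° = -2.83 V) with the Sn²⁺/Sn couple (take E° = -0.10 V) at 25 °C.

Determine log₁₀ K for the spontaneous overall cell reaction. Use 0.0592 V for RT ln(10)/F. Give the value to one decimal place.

92.2

Cathode: Sn²⁺/Sn; anode: Ca²⁺/Ca. E°cell = +2.73 V, n = 2.
log K = nE°cell / 0.0592 = (2)(+2.73) / 0.0592 = 92.2.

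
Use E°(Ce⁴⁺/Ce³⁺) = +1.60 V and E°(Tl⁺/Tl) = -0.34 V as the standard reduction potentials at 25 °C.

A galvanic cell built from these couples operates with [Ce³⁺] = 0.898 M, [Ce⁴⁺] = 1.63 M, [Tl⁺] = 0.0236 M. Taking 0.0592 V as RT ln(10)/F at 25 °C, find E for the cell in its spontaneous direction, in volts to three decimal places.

+2.052 V

Ce⁴⁺/Ce³⁺ is the cathode (higher E°), Tl⁺/Tl the anode: E°cell = +1.60 − (-0.34) = +1.94 V, n = 1.
Overall: Ce⁴⁺(aq) + Tl(s) → Ce³⁺(aq) + Tl⁺(aq)
Q = [Ce³⁺]·[Tl⁺] / ([Ce⁴⁺]); log Q = -1.886.
E = E° − (0.0592/n) log Q = +1.94 − (0.0592/1)(-1.886) = +2.052 V.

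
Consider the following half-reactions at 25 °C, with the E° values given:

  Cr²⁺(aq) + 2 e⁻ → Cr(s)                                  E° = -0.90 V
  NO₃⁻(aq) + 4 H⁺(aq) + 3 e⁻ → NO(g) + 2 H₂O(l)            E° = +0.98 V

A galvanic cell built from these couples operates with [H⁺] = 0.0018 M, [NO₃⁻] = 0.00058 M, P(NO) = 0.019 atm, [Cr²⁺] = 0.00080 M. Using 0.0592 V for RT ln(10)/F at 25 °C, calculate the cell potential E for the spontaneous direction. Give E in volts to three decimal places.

NO₃⁻/NO is the cathode (higher E°), Cr²⁺/Cr the anode: E°cell = +0.98 − (-0.90) = +1.88 V, n = 6.
Overall: 2 NO₃⁻(aq) + 8 H⁺(aq) + 3 Cr(s) → 2 NO(g) + 4 H₂O(l) + 3 Cr²⁺(aq)
Q = P(NO)^2·[Cr²⁺]^3 / ([NO₃⁻]^2·[H⁺]^8); log Q = 15.698.
E = E° − (0.0592/n) log Q = +1.88 − (0.0592/6)(15.698) = +1.725 V.

+1.725 V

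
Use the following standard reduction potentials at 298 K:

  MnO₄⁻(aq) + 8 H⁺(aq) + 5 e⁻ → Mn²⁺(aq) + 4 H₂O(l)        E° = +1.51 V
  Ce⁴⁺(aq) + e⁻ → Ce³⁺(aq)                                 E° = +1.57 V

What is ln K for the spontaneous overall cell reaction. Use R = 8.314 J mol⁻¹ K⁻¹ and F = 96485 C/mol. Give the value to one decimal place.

11.7

Cathode: Ce⁴⁺/Ce³⁺; anode: MnO₄⁻/Mn²⁺. E°cell = (+1.57) − (+1.51) = +0.06 V, with n = 5.
ΔG° = −nFE° = −RT ln K, so ln K = nFE°/(RT) = (5)(96485)(+0.06) / ((8.314)(298)) = 11.683.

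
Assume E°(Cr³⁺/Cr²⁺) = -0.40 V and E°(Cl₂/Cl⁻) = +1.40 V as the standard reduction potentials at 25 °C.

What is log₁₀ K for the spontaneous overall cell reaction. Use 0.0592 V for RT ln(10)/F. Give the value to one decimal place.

60.8

Cathode: Cl₂/Cl⁻; anode: Cr³⁺/Cr²⁺. E°cell = +1.80 V, n = 2.
log K = nE°cell / 0.0592 = (2)(+1.80) / 0.0592 = 60.8.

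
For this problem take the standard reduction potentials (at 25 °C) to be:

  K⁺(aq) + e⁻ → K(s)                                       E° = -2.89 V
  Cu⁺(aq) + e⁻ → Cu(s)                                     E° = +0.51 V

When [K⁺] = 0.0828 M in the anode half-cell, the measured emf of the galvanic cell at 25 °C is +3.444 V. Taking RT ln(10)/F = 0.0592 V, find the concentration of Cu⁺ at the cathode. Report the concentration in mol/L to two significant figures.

Cu⁺/Cu is the cathode, K⁺/K the anode: E°cell = +3.40 V, n = 1.
Overall reaction: Cu⁺(aq) + K(s) → Cu(s) + K⁺(aq); Q = [K⁺]^1/[Cu⁺]^1.
From E = E° − (0.0592/n) log Q: log Q = (E° − E)·n/0.0592 = (+3.40 − (+3.444))·1/0.0592 = -0.7432.
So 1·log[Cu⁺] = 1·log(0.0828) − log Q = -1.0820 − (-0.7432) = -0.3388; [Cu⁺] = 10^(-0.3388) ≈ 0.46 M.

0.46 M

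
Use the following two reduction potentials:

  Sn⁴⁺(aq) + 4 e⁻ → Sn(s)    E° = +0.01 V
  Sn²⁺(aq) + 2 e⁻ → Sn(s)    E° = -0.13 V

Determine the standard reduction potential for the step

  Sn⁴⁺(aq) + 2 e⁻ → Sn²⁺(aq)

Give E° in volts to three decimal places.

+0.150 V

Sequential free energies add, so n₃E°₃ = n₁E°₁ + n₂E°₂.
With n₃ = 4, and the known step contributing 2×(-0.13) V, the unknown satisfies 2·E° = 4×(+0.01) − 2×(-0.13) = +0.300.
E° = +0.300 / 2 = +0.150 V.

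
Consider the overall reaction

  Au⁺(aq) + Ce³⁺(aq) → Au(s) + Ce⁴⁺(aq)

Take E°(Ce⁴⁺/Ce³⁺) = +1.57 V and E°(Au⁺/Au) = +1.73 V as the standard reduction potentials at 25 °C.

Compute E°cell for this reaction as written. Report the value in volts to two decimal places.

+0.16 V

The Au⁺/Au couple has the higher reduction potential, so it is the cathode; Ce⁴⁺/Ce³⁺ is oxidised at the anode.
E°cell = E°(cathode) − E°(anode) = (+1.73) − (+1.57) = +0.16 V.
Since E°cell > 0, the reaction is spontaneous under standard conditions.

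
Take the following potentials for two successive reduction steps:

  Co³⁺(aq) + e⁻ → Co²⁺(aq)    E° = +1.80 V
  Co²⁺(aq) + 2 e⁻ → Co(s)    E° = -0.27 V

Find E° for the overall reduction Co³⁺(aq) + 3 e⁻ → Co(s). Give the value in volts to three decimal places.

+0.420 V

Adding the free-energy changes (−nFE°) of the two steps gives −n₃FE°₃ = −n₁FE°₁ − n₂FE°₂.
E°₃ = (1×+1.80 + 2×-0.27) / 3 = (+1.260) / 3 = +0.420 V.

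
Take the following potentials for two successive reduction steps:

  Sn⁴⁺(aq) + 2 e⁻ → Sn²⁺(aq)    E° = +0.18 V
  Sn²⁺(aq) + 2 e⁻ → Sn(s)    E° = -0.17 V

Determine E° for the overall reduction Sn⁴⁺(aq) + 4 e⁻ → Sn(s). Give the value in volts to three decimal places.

Since ΔG° = −nFE° is additive over sequential reductions, n₃E°₃ = n₁E°₁ + n₂E°₂.
E°₃ = (2×+0.18 + 2×-0.17) / 4 = (+0.020) / 4 = +0.005 V.

+0.005 V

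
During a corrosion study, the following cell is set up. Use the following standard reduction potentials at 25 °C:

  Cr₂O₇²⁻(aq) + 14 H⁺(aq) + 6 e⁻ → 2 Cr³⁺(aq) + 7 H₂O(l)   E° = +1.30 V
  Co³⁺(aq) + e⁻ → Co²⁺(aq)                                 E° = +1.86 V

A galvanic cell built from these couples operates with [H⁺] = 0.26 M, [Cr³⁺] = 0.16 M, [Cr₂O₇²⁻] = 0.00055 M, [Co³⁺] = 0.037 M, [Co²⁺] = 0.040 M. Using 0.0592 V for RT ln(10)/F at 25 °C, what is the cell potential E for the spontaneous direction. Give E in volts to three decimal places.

Co³⁺/Co²⁺ is the cathode (higher E°), Cr₂O₇²⁻/Cr³⁺ the anode: E°cell = +1.86 − (+1.30) = +0.56 V, n = 6.
Overall: 6 Co³⁺(aq) + 2 Cr³⁺(aq) + 7 H₂O(l) → 6 Co²⁺(aq) + Cr₂O₇²⁻(aq) + 14 H⁺(aq)
Q = [Co²⁺]^6·[Cr₂O₇²⁻]·[H⁺]^14 / ([Co³⁺]^6·[Cr³⁺]^2); log Q = -9.655.
E = E° − (0.0592/n) log Q = +0.56 − (0.0592/6)(-9.655) = +0.655 V.

+0.655 V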